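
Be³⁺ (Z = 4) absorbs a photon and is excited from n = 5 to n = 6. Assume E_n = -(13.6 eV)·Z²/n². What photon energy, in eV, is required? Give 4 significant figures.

2.660 eV

The Bohr energies scale as Z², so for Z = 4: E_n = −217.6/n² eV.
E_6 = −217.6/36 = −6.044 eV and E_5 = −217.6/25 = −8.704 eV.
The photon energy is |E_6 − E_5| = 2.660 eV.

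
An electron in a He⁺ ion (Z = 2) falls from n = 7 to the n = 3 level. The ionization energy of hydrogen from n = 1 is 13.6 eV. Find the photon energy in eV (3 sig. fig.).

4.93 eV

The Bohr energies scale as Z², so for Z = 2: E_n = −54.40/n² eV.
E_7 = −54.40/49 = −1.110 eV and E_3 = −54.40/9 = −6.044 eV.
The photon energy is |E_7 − E_3| = 4.93 eV.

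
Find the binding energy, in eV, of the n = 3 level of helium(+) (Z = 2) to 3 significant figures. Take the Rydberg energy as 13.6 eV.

6.04 eV

E_n = −13.6 Z²/n² = −54.40/n² eV for Z = 2.
E_3 = −54.40/9 = −6.04 eV, so ionization (to E = 0) requires 6.04 eV.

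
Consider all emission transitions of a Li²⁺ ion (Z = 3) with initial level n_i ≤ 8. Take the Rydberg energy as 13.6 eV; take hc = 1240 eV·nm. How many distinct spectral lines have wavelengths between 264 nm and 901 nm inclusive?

6

Enumerate all n_i → n_f pairs with 1 ≤ n_f < n_i ≤ 8 and compute λ = 1240 / [13.6·9·(1/n_f² − 1/n_i²)].
Lines falling in [264, 901] nm: 6→4 (291.8 nm), 8→5 (415.6 nm), 5→4 (450.3 nm), 7→5 (517.1 nm), 6→5 (828.9 nm), 8→6 (833.6 nm).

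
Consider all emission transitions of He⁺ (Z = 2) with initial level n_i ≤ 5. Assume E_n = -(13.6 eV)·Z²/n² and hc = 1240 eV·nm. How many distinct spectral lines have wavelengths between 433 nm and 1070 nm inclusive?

2

Enumerate all n_i → n_f pairs with 1 ≤ n_f < n_i ≤ 5 and compute λ = 1240 / [13.6·4·(1/n_f² − 1/n_i²)].
Lines falling in [433, 1070] nm: 4→3 (468.9 nm), 5→4 (1013 nm).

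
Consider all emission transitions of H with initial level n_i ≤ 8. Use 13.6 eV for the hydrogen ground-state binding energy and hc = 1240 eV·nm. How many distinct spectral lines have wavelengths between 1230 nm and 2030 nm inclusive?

Enumerate all n_i → n_f pairs with 1 ≤ n_f < n_i ≤ 8 and compute λ = 1240 / [13.6·1·(1/n_f² − 1/n_i²)].
Lines falling in [1230, 2030] nm: 5→3 (1282 nm), 4→3 (1876 nm), 8→4 (1945 nm).

3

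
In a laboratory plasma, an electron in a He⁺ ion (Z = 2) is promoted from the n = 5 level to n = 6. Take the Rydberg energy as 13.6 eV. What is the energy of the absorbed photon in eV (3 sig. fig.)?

The Bohr energies scale as Z², so for Z = 2: E_n = −54.40/n² eV.
E_6 = −54.40/36 = −1.511 eV and E_5 = −54.40/25 = −2.176 eV.
The photon energy is |E_6 − E_5| = 0.665 eV.

0.665 eV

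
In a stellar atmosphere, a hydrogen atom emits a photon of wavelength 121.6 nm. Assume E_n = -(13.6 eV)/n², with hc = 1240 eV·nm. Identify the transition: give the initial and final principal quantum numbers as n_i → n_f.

The photon energy is ΔE = hc/λ = 1240 / 121.6 = 10.20 eV.
With Z = 1, ΔE = 13.60 × (1/n_f² − 1/n_i²), so 1/n_f² − 1/n_i² = 0.7498.
Trying n_f = 1 gives 1/n_i² = 0.2502, i.e. n_i ≈ 2; this pair matches.

n_i = 2, n_f = 1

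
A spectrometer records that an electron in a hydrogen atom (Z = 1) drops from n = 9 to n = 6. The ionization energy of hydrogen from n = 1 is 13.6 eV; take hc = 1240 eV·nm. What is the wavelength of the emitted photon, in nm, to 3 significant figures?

ΔE = 13.60 × (1/6² − 1/9²) = 13.60 × 0.01543 = 0.2099 eV.
λ = hc/ΔE = 1240 / 0.2099 = 5910 nm.

5910 nm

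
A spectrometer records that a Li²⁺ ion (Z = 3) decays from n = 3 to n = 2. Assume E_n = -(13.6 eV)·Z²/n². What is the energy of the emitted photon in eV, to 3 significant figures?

The Bohr energies scale as Z², so for Z = 3: E_n = −122.4/n² eV.
E_3 = −122.4/9 = −13.60 eV and E_2 = −122.4/4 = −30.60 eV.
The photon energy is |E_3 − E_2| = 17.0 eV.

17.0 eV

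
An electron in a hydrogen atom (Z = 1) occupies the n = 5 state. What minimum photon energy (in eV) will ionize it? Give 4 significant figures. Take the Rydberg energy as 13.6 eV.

E_5 = −13.60/25 = −0.5440 eV, so ionization (to E = 0) requires 0.5440 eV.

0.5440 eV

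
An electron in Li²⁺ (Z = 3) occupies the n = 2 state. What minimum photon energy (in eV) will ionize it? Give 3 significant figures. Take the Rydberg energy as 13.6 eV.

30.6 eV

E_n = −13.6 Z²/n² = −122.4/n² eV for Z = 3.
E_2 = −122.4/4 = −30.6 eV, so ionization (to E = 0) requires 30.6 eV.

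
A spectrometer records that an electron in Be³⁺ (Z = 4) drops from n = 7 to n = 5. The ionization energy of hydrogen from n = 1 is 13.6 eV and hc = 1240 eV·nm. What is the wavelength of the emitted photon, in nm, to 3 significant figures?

For Z = 4 the level energies scale as Z², so the effective Rydberg energy is 13.6 × 16 = 217.6 eV.
ΔE = 217.6 × (1/5² − 1/7²) = 217.6 × 0.01959 = 4.263 eV.
λ = hc/ΔE = 1240 / 4.263 = 291 nm.

291 nm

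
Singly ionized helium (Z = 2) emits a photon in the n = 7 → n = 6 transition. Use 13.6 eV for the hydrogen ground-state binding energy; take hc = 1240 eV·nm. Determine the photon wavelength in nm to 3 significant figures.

3090 nm

For Z = 2 the level energies scale as Z², so the effective Rydberg energy is 13.6 × 4 = 54.40 eV.
ΔE = 54.40 × (1/6² − 1/7²) = 54.40 × 0.007370 = 0.4009 eV.
λ = hc/ΔE = 1240 / 0.4009 = 3090 nm.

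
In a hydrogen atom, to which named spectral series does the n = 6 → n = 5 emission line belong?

Pfund

The series is set by the lower level: n_f = 5 is the Pfund series.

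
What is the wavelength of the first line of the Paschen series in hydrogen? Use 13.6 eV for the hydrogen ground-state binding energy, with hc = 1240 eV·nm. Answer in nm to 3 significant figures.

The Paschen series terminates on n_f = 3; the first line has n_i = 3+1 = 4.
ΔE = 13.60 × (1/3² − 1/4²) = 0.6611 eV.
λ = 1240 / 0.6611 = 1880 nm.

1880 nm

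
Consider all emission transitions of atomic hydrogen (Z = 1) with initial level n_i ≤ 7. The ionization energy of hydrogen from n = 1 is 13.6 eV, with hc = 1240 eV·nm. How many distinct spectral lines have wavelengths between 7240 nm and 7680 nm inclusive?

Enumerate all n_i → n_f pairs with 1 ≤ n_f < n_i ≤ 7 and compute λ = 1240 / [13.6·1·(1/n_f² − 1/n_i²)].
Lines falling in [7240, 7680] nm: 6→5 (7460 nm).

1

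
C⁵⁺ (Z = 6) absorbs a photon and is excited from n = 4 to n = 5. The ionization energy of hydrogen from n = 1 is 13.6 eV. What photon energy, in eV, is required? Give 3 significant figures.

11.0 eV

The Bohr energies scale as Z², so for Z = 6: E_n = −489.6/n² eV.
E_5 = −489.6/25 = −19.58 eV and E_4 = −489.6/16 = −30.60 eV.
The photon energy is |E_5 − E_4| = 11.0 eV.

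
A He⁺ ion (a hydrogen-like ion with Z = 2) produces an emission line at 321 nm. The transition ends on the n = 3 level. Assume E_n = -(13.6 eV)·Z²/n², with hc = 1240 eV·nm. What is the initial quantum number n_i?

n_i = 5

The photon energy is ΔE = hc/λ = 1240 / 321 = 3.863 eV.
With Z = 2, ΔE = 54.40 × (1/n_f² − 1/n_i²), so 1/n_f² − 1/n_i² = 0.07101.
With n_f = 3: 1/n_i² = 1/9 − 0.07101 = 0.04010, so n_i ≈ 4.99.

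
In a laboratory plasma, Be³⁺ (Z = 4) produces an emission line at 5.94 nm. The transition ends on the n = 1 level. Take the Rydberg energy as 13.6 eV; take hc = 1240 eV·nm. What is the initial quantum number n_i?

n_i = 5

The photon energy is ΔE = hc/λ = 1240 / 5.94 = 208.8 eV.
With Z = 4, ΔE = 217.6 × (1/n_f² − 1/n_i²), so 1/n_f² − 1/n_i² = 0.9593.
With n_f = 1: 1/n_i² = 1/1 − 0.9593 = 0.04065, so n_i ≈ 4.96.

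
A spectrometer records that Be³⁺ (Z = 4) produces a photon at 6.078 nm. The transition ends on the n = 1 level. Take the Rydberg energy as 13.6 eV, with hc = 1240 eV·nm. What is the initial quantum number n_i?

The photon energy is ΔE = hc/λ = 1240 / 6.078 = 204.0 eV.
With Z = 4, ΔE = 217.6 × (1/n_f² − 1/n_i²), so 1/n_f² − 1/n_i² = 0.9376.
With n_f = 1: 1/n_i² = 1/1 − 0.9376 = 0.06243, so n_i ≈ 4.00.

n_i = 4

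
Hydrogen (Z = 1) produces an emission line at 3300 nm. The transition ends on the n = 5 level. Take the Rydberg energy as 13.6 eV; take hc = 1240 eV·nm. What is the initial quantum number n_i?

n_i = 9

The photon energy is ΔE = hc/λ = 1240 / 3300 = 0.3758 eV.
With Z = 1, ΔE = 13.60 × (1/n_f² − 1/n_i²), so 1/n_f² − 1/n_i² = 0.02763.
With n_f = 5: 1/n_i² = 1/25 − 0.02763 = 0.01237, so n_i ≈ 8.99.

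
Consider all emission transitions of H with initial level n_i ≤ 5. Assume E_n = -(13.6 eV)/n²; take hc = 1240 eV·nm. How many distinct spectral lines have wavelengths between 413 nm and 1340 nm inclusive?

4

Enumerate all n_i → n_f pairs with 1 ≤ n_f < n_i ≤ 5 and compute λ = 1240 / [13.6·1·(1/n_f² − 1/n_i²)].
Lines falling in [413, 1340] nm: 5→2 (434.2 nm), 4→2 (486.3 nm), 3→2 (656.5 nm), 5→3 (1282 nm).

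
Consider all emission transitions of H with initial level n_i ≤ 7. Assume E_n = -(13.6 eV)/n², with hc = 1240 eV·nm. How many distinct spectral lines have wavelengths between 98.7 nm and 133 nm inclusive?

2

Enumerate all n_i → n_f pairs with 1 ≤ n_f < n_i ≤ 7 and compute λ = 1240 / [13.6·1·(1/n_f² − 1/n_i²)].
Lines falling in [98.7, 133] nm: 3→1 (102.6 nm), 2→1 (121.6 nm).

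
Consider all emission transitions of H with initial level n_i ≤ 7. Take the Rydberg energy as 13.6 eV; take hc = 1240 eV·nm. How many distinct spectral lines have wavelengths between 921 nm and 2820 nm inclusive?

Enumerate all n_i → n_f pairs with 1 ≤ n_f < n_i ≤ 7 and compute λ = 1240 / [13.6·1·(1/n_f² − 1/n_i²)].
Lines falling in [921, 2820] nm: 7→3 (1005 nm), 6→3 (1094 nm), 5→3 (1282 nm), 4→3 (1876 nm), 7→4 (2166 nm), 6→4 (2626 nm).

6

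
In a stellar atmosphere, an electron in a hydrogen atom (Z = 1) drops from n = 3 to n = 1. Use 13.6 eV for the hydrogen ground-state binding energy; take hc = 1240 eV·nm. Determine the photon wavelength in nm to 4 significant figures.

ΔE = 13.60 × (1/1² − 1/3²) = 13.60 × 0.8889 = 12.09 eV.
λ = hc/ΔE = 1240 / 12.09 = 102.6 nm.

102.6 nm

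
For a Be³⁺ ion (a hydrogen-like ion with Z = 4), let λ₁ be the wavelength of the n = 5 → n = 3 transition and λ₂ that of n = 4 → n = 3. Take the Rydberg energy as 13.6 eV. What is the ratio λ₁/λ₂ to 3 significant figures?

λ ∝ 1/ΔE ∝ 1/(1/n_f² − 1/n_i²), and the Z² and hc factors cancel in the ratio.
λ₁/λ₂ = (1/3² − 1/4²)/(1/3² − 1/5²) = 0.04861/0.07111 = 0.684.

0.684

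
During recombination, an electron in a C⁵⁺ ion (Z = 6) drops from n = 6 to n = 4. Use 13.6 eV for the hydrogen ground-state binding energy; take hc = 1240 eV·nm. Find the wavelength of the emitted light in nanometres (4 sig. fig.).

72.94 nm

For Z = 6 the level energies scale as Z², so the effective Rydberg energy is 13.6 × 36 = 489.6 eV.
ΔE = 489.6 × (1/4² − 1/6²) = 489.6 × 0.03472 = 17.00 eV.
λ = hc/ΔE = 1240 / 17.00 = 72.94 nm.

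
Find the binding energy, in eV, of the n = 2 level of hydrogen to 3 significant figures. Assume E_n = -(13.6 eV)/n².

3.40 eV

E_2 = −13.60/4 = −3.40 eV, so ionization (to E = 0) requires 3.40 eV.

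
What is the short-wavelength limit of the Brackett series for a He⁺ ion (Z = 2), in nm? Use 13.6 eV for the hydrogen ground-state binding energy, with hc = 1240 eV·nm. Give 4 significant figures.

The Brackett series has lower level n_f = 4; the series limit corresponds to n_i → ∞.
ΔE_max = 13.6 × 4 / 4² = 3.400 eV.
λ_min = 1240 / 3.400 = 364.7 nm.

364.7 nm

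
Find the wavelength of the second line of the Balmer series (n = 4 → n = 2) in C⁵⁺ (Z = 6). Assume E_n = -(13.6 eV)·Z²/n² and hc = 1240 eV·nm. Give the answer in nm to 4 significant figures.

The Balmer series terminates on n_f = 2; the second line has n_i = 2+2 = 4.
ΔE = 489.6 × (1/2² − 1/4²) = 91.80 eV.
λ = 1240 / 91.80 = 13.51 nm.

13.51 nm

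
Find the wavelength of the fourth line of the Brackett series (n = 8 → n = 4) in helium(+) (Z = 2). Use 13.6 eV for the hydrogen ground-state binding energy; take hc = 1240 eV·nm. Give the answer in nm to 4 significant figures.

The Brackett series terminates on n_f = 4; the fourth line has n_i = 4+4 = 8.
ΔE = 54.40 × (1/4² − 1/8²) = 2.550 eV.
λ = 1240 / 2.550 = 486.3 nm.

486.3 nm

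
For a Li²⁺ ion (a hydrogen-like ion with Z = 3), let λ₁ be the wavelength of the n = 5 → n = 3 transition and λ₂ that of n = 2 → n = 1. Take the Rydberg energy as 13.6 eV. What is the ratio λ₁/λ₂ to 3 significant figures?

λ ∝ 1/ΔE ∝ 1/(1/n_f² − 1/n_i²), and the Z² and hc factors cancel in the ratio.
λ₁/λ₂ = (1/1² − 1/2²)/(1/3² − 1/5²) = 0.7500/0.07111 = 10.5.

10.5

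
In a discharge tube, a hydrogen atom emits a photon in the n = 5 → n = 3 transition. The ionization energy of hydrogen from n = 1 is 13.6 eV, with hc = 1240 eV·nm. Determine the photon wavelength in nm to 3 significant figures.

1280 nm

ΔE = 13.60 × (1/3² − 1/5²) = 13.60 × 0.07111 = 0.9671 eV.
λ = hc/ΔE = 1240 / 0.9671 = 1280 nm.
This line belongs to the Paschen series.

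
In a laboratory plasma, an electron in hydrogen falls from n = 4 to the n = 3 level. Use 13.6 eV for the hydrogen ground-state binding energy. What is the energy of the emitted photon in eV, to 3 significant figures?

E_4 = −13.60/16 = −0.8500 eV and E_3 = −13.60/9 = −1.511 eV.
The photon energy is |E_4 − E_3| = 0.661 eV.

0.661 eV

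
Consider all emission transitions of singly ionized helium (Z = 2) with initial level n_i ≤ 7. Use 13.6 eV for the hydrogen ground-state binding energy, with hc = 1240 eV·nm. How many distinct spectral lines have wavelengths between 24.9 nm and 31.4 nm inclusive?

Enumerate all n_i → n_f pairs with 1 ≤ n_f < n_i ≤ 7 and compute λ = 1240 / [13.6·4·(1/n_f² − 1/n_i²)].
Lines falling in [24.9, 31.4] nm: 3→1 (25.64 nm), 2→1 (30.39 nm).

2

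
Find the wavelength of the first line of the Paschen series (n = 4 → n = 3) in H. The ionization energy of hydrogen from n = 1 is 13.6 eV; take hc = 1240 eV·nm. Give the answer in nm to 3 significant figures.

The Paschen series terminates on n_f = 3; the first line has n_i = 3+1 = 4.
ΔE = 13.60 × (1/3² − 1/4²) = 0.6611 eV.
λ = 1240 / 0.6611 = 1880 nm.

1880 nm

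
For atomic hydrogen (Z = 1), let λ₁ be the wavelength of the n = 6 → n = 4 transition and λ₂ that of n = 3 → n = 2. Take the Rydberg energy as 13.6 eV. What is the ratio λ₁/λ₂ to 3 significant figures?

λ ∝ 1/ΔE ∝ 1/(1/n_f² − 1/n_i²), and the Z² and hc factors cancel in the ratio.
λ₁/λ₂ = (1/2² − 1/3²)/(1/4² − 1/6²) = 0.1389/0.03472 = 4.00.

4.00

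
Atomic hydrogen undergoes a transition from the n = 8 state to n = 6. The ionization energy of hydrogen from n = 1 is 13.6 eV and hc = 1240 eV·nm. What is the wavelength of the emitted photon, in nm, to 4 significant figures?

7503 nm

ΔE = 13.60 × (1/6² − 1/8²) = 13.60 × 0.01215 = 0.1653 eV.
λ = hc/ΔE = 1240 / 0.1653 = 7503 nm.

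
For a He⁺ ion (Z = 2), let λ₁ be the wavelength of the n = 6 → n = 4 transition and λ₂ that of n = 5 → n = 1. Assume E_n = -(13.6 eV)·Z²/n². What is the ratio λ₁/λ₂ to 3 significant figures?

27.6

λ ∝ 1/ΔE ∝ 1/(1/n_f² − 1/n_i²), and the Z² and hc factors cancel in the ratio.
λ₁/λ₂ = (1/1² − 1/5²)/(1/4² − 1/6²) = 0.9600/0.03472 = 27.6.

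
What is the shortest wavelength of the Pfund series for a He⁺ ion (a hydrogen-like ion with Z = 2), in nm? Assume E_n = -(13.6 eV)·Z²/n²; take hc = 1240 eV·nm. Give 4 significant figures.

569.9 nm

The Pfund series has lower level n_f = 5; the series limit corresponds to n_i → ∞.
ΔE_max = 13.6 × 4 / 5² = 2.176 eV.
λ_min = 1240 / 2.176 = 569.9 nm.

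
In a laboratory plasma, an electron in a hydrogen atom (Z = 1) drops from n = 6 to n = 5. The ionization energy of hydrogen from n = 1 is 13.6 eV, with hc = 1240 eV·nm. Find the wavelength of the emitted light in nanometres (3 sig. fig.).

ΔE = 13.60 × (1/5² − 1/6²) = 13.60 × 0.01222 = 0.1662 eV.
λ = hc/ΔE = 1240 / 0.1662 = 7460 nm.
This line belongs to the Pfund series.

7460 nm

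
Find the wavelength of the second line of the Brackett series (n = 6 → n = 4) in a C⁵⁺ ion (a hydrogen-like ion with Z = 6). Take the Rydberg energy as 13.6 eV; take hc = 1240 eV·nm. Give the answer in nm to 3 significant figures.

The Brackett series terminates on n_f = 4; the second line has n_i = 4+2 = 6.
ΔE = 489.6 × (1/4² − 1/6²) = 17.00 eV.
λ = 1240 / 17.00 = 72.9 nm.

72.9 nm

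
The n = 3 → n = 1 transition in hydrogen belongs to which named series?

The series is set by the lower level: n_f = 1 is the Lyman series.

Lyman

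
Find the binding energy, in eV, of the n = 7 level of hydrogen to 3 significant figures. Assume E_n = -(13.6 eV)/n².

0.278 eV

E_7 = −13.60/49 = −0.278 eV, so ionization (to E = 0) requires 0.278 eV.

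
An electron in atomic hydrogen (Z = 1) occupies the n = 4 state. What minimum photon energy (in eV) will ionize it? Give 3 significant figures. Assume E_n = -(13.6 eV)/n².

E_4 = −13.60/16 = −0.850 eV, so ionization (to E = 0) requires 0.850 eV.

0.850 eV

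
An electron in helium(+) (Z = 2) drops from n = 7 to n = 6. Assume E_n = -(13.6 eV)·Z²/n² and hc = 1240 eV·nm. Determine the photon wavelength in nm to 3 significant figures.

For Z = 2 the level energies scale as Z², so the effective Rydberg energy is 13.6 × 4 = 54.40 eV.
ΔE = 54.40 × (1/6² − 1/7²) = 54.40 × 0.007370 = 0.4009 eV.
λ = hc/ΔE = 1240 / 0.4009 = 3090 nm.

3090 nm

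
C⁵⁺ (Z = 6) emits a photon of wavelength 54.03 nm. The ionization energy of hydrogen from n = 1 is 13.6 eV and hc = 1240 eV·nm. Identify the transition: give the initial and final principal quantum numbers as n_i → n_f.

The photon energy is ΔE = hc/λ = 1240 / 54.03 = 22.95 eV.
With Z = 6, ΔE = 489.6 × (1/n_f² − 1/n_i²), so 1/n_f² − 1/n_i² = 0.04688.
Trying n_f = 4 gives 1/n_i² = 0.01562, i.e. n_i ≈ 8; this pair matches.

n_i = 8, n_f = 4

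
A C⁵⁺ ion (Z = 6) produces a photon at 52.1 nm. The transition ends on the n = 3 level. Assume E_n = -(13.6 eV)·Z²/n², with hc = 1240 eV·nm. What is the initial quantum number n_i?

n_i = 4

The photon energy is ΔE = hc/λ = 1240 / 52.1 = 23.80 eV.
With Z = 6, ΔE = 489.6 × (1/n_f² − 1/n_i²), so 1/n_f² − 1/n_i² = 0.04861.
With n_f = 3: 1/n_i² = 1/9 − 0.04861 = 0.06250, so n_i ≈ 4.00.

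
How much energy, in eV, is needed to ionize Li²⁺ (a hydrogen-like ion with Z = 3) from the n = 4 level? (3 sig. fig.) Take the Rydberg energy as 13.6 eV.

E_n = −13.6 Z²/n² = −122.4/n² eV for Z = 3.
E_4 = −122.4/16 = −7.65 eV, so ionization (to E = 0) requires 7.65 eV.

7.65 eV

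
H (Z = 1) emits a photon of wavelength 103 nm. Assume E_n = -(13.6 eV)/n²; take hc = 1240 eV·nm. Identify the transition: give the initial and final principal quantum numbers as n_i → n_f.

n_i = 3, n_f = 1

The photon energy is ΔE = hc/λ = 1240 / 103 = 12.04 eV.
With Z = 1, ΔE = 13.60 × (1/n_f² − 1/n_i²), so 1/n_f² − 1/n_i² = 0.8852.
Trying n_f = 1 gives 1/n_i² = 0.1148, i.e. n_i ≈ 3; this pair matches.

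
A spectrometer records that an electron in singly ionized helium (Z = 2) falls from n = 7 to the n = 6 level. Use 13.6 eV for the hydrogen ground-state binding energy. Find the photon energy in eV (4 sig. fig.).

0.4009 eV

The Bohr energies scale as Z², so for Z = 2: E_n = −54.40/n² eV.
E_7 = −54.40/49 = −1.110 eV and E_6 = −54.40/36 = −1.511 eV.
The photon energy is |E_7 − E_6| = 0.4009 eV.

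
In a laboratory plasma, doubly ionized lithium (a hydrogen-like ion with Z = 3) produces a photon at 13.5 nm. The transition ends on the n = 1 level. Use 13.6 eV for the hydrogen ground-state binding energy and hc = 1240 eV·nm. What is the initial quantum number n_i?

The photon energy is ΔE = hc/λ = 1240 / 13.5 = 91.85 eV.
With Z = 3, ΔE = 122.4 × (1/n_f² − 1/n_i²), so 1/n_f² − 1/n_i² = 0.7504.
With n_f = 1: 1/n_i² = 1/1 − 0.7504 = 0.2496, so n_i ≈ 2.00.

n_i = 2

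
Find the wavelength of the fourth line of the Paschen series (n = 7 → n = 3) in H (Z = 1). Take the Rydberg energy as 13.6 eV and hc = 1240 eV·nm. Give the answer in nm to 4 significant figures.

1005 nm

The Paschen series terminates on n_f = 3; the fourth line has n_i = 3+4 = 7.
ΔE = 13.60 × (1/3² − 1/7²) = 1.234 eV.
λ = 1240 / 1.234 = 1005 nm.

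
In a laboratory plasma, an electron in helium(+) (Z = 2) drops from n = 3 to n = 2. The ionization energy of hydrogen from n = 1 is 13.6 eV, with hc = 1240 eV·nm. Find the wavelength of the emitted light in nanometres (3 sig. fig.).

For Z = 2 the level energies scale as Z², so the effective Rydberg energy is 13.6 × 4 = 54.40 eV.
ΔE = 54.40 × (1/2² − 1/3²) = 54.40 × 0.1389 = 7.556 eV.
λ = hc/ΔE = 1240 / 7.556 = 164 nm.

164 nm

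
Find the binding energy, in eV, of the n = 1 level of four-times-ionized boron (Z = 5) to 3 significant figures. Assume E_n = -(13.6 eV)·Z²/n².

E_n = −13.6 Z²/n² = −340.0/n² eV for Z = 5.
E_1 = −340.0/1 = −340 eV, so ionization (to E = 0) requires 340 eV.

340 eV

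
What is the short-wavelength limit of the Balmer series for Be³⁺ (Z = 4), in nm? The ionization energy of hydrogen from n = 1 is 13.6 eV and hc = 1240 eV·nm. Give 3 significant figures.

22.8 nm

The Balmer series has lower level n_f = 2; the series limit corresponds to n_i → ∞.
ΔE_max = 13.6 × 16 / 2² = 54.40 eV.
λ_min = 1240 / 54.40 = 22.8 nm.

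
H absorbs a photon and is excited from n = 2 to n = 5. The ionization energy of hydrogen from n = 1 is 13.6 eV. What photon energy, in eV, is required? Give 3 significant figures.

2.86 eV

E_5 = −13.60/25 = −0.5440 eV and E_2 = −13.60/4 = −3.400 eV.
The photon energy is |E_5 − E_2| = 2.86 eV.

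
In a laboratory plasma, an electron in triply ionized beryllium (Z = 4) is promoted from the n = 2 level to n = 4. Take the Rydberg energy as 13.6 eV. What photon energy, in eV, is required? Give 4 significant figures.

The Bohr energies scale as Z², so for Z = 4: E_n = −217.6/n² eV.
E_4 = −217.6/16 = −13.60 eV and E_2 = −217.6/4 = −54.40 eV.
The photon energy is |E_4 − E_2| = 40.80 eV.

40.80 eV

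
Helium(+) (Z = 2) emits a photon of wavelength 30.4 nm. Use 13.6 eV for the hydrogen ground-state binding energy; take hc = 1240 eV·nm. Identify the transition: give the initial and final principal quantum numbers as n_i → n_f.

The photon energy is ΔE = hc/λ = 1240 / 30.4 = 40.79 eV.
With Z = 2, ΔE = 54.40 × (1/n_f² − 1/n_i²), so 1/n_f² − 1/n_i² = 0.7498.
Trying n_f = 1 gives 1/n_i² = 0.2502, i.e. n_i ≈ 2; this pair matches.

n_i = 2, n_f = 1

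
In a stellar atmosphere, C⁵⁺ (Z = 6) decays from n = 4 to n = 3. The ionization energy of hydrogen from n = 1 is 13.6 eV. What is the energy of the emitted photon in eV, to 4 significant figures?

23.80 eV

The Bohr energies scale as Z², so for Z = 6: E_n = −489.6/n² eV.
E_4 = −489.6/16 = −30.60 eV and E_3 = −489.6/9 = −54.40 eV.
The photon energy is |E_4 − E_3| = 23.80 eV.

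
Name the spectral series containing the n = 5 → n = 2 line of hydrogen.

The series is set by the lower level: n_f = 2 is the Balmer series.

Balmer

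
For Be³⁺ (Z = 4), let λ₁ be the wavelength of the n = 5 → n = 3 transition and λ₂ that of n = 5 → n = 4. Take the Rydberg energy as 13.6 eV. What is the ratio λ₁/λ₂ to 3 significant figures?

λ ∝ 1/ΔE ∝ 1/(1/n_f² − 1/n_i²), and the Z² and hc factors cancel in the ratio.
λ₁/λ₂ = (1/4² − 1/5²)/(1/3² − 1/5²) = 0.02250/0.07111 = 0.316.

0.316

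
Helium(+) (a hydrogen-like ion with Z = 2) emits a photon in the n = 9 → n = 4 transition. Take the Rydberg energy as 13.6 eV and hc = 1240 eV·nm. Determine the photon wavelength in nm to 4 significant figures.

For Z = 2 the level energies scale as Z², so the effective Rydberg energy is 13.6 × 4 = 54.40 eV.
ΔE = 54.40 × (1/4² − 1/9²) = 54.40 × 0.05015 = 2.728 eV.
λ = hc/ΔE = 1240 / 2.728 = 454.5 nm.

454.5 nm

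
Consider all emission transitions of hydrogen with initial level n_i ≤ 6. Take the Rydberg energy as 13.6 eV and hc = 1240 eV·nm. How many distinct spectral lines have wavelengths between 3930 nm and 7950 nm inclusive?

Enumerate all n_i → n_f pairs with 1 ≤ n_f < n_i ≤ 6 and compute λ = 1240 / [13.6·1·(1/n_f² − 1/n_i²)].
Lines falling in [3930, 7950] nm: 5→4 (4052 nm), 6→5 (7460 nm).

2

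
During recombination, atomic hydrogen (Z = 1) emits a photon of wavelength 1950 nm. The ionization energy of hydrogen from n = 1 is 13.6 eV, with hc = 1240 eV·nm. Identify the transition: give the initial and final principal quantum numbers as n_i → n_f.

n_i = 8, n_f = 4

The photon energy is ΔE = hc/λ = 1240 / 1950 = 0.6359 eV.
With Z = 1, ΔE = 13.60 × (1/n_f² − 1/n_i²), so 1/n_f² − 1/n_i² = 0.04676.
Trying n_f = 4 gives 1/n_i² = 0.01574, i.e. n_i ≈ 8; this pair matches.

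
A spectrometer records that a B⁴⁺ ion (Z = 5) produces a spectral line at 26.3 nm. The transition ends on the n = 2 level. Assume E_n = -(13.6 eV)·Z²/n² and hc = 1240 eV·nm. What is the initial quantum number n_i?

n_i = 3

The photon energy is ΔE = hc/λ = 1240 / 26.3 = 47.15 eV.
With Z = 5, ΔE = 340.0 × (1/n_f² − 1/n_i²), so 1/n_f² − 1/n_i² = 0.1387.
With n_f = 2: 1/n_i² = 1/4 − 0.1387 = 0.1113, so n_i ≈ 3.00.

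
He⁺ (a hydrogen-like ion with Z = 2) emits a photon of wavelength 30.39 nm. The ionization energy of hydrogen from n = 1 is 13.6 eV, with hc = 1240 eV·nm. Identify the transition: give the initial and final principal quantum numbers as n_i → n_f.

The photon energy is ΔE = hc/λ = 1240 / 30.39 = 40.80 eV.
With Z = 2, ΔE = 54.40 × (1/n_f² − 1/n_i²), so 1/n_f² − 1/n_i² = 0.7501.
Trying n_f = 1 gives 1/n_i² = 0.2499, i.e. n_i ≈ 2; this pair matches.

n_i = 2, n_f = 1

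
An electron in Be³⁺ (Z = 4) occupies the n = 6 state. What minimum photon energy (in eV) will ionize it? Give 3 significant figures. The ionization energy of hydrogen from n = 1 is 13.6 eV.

E_n = −13.6 Z²/n² = −217.6/n² eV for Z = 4.
E_6 = −217.6/36 = −6.04 eV, so ionization (to E = 0) requires 6.04 eV.

6.04 eV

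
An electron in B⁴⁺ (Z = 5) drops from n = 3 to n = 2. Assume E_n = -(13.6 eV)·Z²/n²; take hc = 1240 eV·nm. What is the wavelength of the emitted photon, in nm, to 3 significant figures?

For Z = 5 the level energies scale as Z², so the effective Rydberg energy is 13.6 × 25 = 340.0 eV.
ΔE = 340.0 × (1/2² − 1/3²) = 340.0 × 0.1389 = 47.22 eV.
λ = hc/ΔE = 1240 / 47.22 = 26.3 nm.

26.3 nm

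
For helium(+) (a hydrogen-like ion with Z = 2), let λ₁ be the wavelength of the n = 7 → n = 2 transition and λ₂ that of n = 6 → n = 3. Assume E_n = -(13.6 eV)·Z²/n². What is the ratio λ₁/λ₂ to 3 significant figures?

λ ∝ 1/ΔE ∝ 1/(1/n_f² − 1/n_i²), and the Z² and hc factors cancel in the ratio.
λ₁/λ₂ = (1/3² − 1/6²)/(1/2² − 1/7²) = 0.08333/0.2296 = 0.363.

0.363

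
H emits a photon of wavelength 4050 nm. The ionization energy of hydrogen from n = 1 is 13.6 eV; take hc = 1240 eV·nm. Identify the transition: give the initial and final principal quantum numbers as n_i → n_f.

n_i = 5, n_f = 4

The photon energy is ΔE = hc/λ = 1240 / 4050 = 0.3062 eV.
With Z = 1, ΔE = 13.60 × (1/n_f² − 1/n_i²), so 1/n_f² − 1/n_i² = 0.02251.
Trying n_f = 4 gives 1/n_i² = 0.03999, i.e. n_i ≈ 5; this pair matches.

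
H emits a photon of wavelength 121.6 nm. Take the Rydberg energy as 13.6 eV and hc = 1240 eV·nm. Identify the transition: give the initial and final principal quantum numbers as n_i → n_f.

The photon energy is ΔE = hc/λ = 1240 / 121.6 = 10.20 eV.
With Z = 1, ΔE = 13.60 × (1/n_f² − 1/n_i²), so 1/n_f² − 1/n_i² = 0.7498.
Trying n_f = 1 gives 1/n_i² = 0.2502, i.e. n_i ≈ 2; this pair matches.

n_i = 2, n_f = 1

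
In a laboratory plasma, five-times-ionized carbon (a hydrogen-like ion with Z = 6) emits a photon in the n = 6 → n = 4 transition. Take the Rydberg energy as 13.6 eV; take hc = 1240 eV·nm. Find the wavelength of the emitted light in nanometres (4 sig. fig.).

For Z = 6 the level energies scale as Z², so the effective Rydberg energy is 13.6 × 36 = 489.6 eV.
ΔE = 489.6 × (1/4² − 1/6²) = 489.6 × 0.03472 = 17.00 eV.
λ = hc/ΔE = 1240 / 17.00 = 72.94 nm.

72.94 nm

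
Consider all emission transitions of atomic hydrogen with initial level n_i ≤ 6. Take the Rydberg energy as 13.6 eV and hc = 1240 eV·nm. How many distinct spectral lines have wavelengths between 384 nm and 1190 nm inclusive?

Enumerate all n_i → n_f pairs with 1 ≤ n_f < n_i ≤ 6 and compute λ = 1240 / [13.6·1·(1/n_f² − 1/n_i²)].
Lines falling in [384, 1190] nm: 6→2 (410.3 nm), 5→2 (434.2 nm), 4→2 (486.3 nm), 3→2 (656.5 nm), 6→3 (1094 nm).

5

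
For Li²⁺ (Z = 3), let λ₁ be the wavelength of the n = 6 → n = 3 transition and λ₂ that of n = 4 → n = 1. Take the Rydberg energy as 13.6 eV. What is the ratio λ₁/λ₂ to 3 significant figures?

λ ∝ 1/ΔE ∝ 1/(1/n_f² − 1/n_i²), and the Z² and hc factors cancel in the ratio.
λ₁/λ₂ = (1/1² − 1/4²)/(1/3² − 1/6²) = 0.9375/0.08333 = 11.3.

11.3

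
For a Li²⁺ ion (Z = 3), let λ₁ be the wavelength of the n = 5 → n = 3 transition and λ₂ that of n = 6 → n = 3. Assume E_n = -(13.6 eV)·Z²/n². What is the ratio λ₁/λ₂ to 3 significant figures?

1.17

λ ∝ 1/ΔE ∝ 1/(1/n_f² − 1/n_i²), and the Z² and hc factors cancel in the ratio.
λ₁/λ₂ = (1/3² − 1/6²)/(1/3² − 1/5²) = 0.08333/0.07111 = 1.17.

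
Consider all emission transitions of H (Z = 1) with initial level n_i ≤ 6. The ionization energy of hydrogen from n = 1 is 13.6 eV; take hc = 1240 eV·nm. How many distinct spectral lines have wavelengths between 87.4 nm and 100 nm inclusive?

Enumerate all n_i → n_f pairs with 1 ≤ n_f < n_i ≤ 6 and compute λ = 1240 / [13.6·1·(1/n_f² − 1/n_i²)].
Lines falling in [87.4, 100] nm: 6→1 (93.78 nm), 5→1 (94.98 nm), 4→1 (97.25 nm).

3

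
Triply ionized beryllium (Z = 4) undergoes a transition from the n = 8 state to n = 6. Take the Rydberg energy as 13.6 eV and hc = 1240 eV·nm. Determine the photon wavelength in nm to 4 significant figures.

468.9 nm

For Z = 4 the level energies scale as Z², so the effective Rydberg energy is 13.6 × 16 = 217.6 eV.
ΔE = 217.6 × (1/6² − 1/8²) = 217.6 × 0.01215 = 2.644 eV.
λ = hc/ΔE = 1240 / 2.644 = 468.9 nm.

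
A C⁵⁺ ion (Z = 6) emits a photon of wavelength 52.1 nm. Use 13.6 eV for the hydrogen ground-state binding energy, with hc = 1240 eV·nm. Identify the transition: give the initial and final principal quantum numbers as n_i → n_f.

The photon energy is ΔE = hc/λ = 1240 / 52.1 = 23.80 eV.
With Z = 6, ΔE = 489.6 × (1/n_f² − 1/n_i²), so 1/n_f² − 1/n_i² = 0.04861.
Trying n_f = 3 gives 1/n_i² = 0.06250, i.e. n_i ≈ 4; this pair matches.

n_i = 4, n_f = 3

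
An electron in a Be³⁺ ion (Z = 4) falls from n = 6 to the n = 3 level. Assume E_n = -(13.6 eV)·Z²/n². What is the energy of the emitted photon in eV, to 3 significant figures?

The Bohr energies scale as Z², so for Z = 4: E_n = −217.6/n² eV.
E_6 = −217.6/36 = −6.044 eV and E_3 = −217.6/9 = −24.18 eV.
The photon energy is |E_6 − E_3| = 18.1 eV.

18.1 eV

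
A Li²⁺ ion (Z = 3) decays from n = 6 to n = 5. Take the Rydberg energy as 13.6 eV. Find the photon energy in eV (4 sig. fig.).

The Bohr energies scale as Z², so for Z = 3: E_n = −122.4/n² eV.
E_6 = −122.4/36 = −3.400 eV and E_5 = −122.4/25 = −4.896 eV.
The photon energy is |E_6 − E_5| = 1.496 eV.

1.496 eV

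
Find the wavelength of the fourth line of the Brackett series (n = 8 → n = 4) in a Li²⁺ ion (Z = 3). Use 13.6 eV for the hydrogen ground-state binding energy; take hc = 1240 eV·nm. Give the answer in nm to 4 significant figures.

216.1 nm

The Brackett series terminates on n_f = 4; the fourth line has n_i = 4+4 = 8.
ΔE = 122.4 × (1/4² − 1/8²) = 5.738 eV.
λ = 1240 / 5.738 = 216.1 nm.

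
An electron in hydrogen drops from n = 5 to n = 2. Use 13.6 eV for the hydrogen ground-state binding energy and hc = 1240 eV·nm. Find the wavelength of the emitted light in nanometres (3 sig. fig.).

434 nm

ΔE = 13.60 × (1/2² − 1/5²) = 13.60 × 0.2100 = 2.856 eV.
λ = hc/ΔE = 1240 / 2.856 = 434 nm.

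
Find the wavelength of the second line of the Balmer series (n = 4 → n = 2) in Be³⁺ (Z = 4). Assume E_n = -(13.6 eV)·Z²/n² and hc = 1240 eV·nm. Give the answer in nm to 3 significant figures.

The Balmer series terminates on n_f = 2; the second line has n_i = 2+2 = 4.
ΔE = 217.6 × (1/2² − 1/4²) = 40.80 eV.
λ = 1240 / 40.80 = 30.4 nm.

30.4 nm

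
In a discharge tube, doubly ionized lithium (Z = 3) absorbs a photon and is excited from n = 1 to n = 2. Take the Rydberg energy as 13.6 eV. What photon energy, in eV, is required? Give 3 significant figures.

The Bohr energies scale as Z², so for Z = 3: E_n = −122.4/n² eV.
E_2 = −122.4/4 = −30.60 eV and E_1 = −122.4/1 = −122.4 eV.
The photon energy is |E_2 − E_1| = 91.8 eV.

91.8 eV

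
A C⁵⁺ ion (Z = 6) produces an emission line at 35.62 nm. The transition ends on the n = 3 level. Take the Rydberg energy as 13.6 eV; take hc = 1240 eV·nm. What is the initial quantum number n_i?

n_i = 5

The photon energy is ΔE = hc/λ = 1240 / 35.62 = 34.81 eV.
With Z = 6, ΔE = 489.6 × (1/n_f² − 1/n_i²), so 1/n_f² − 1/n_i² = 0.07110.
With n_f = 3: 1/n_i² = 1/9 − 0.07110 = 0.04001, so n_i ≈ 5.00.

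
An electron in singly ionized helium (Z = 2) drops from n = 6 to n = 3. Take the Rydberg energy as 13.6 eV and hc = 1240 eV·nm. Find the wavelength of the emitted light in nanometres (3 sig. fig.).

274 nm

For Z = 2 the level energies scale as Z², so the effective Rydberg energy is 13.6 × 4 = 54.40 eV.
ΔE = 54.40 × (1/3² − 1/6²) = 54.40 × 0.08333 = 4.533 eV.
λ = hc/ΔE = 1240 / 4.533 = 274 nm.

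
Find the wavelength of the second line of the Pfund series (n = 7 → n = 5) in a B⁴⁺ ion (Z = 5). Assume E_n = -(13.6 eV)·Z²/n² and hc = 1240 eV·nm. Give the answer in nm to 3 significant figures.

186 nm

The Pfund series terminates on n_f = 5; the second line has n_i = 5+2 = 7.
ΔE = 340.0 × (1/5² − 1/7²) = 6.661 eV.
λ = 1240 / 6.661 = 186 nm.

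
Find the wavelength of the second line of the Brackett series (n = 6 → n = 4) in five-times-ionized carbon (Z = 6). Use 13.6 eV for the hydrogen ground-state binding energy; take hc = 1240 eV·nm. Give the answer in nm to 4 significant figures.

72.94 nm

The Brackett series terminates on n_f = 4; the second line has n_i = 4+2 = 6.
ΔE = 489.6 × (1/4² − 1/6²) = 17.00 eV.
λ = 1240 / 17.00 = 72.94 nm.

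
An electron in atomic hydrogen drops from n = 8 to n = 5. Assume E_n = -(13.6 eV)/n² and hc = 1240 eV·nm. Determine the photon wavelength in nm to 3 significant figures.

ΔE = 13.60 × (1/5² − 1/8²) = 13.60 × 0.02438 = 0.3315 eV.
λ = hc/ΔE = 1240 / 0.3315 = 3740 nm.
This line belongs to the Pfund series.

3740 nm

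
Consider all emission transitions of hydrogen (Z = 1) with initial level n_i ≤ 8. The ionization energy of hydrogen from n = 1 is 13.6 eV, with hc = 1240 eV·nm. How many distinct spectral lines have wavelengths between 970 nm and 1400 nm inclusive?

3

Enumerate all n_i → n_f pairs with 1 ≤ n_f < n_i ≤ 8 and compute λ = 1240 / [13.6·1·(1/n_f² − 1/n_i²)].
Lines falling in [970, 1400] nm: 7→3 (1005 nm), 6→3 (1094 nm), 5→3 (1282 nm).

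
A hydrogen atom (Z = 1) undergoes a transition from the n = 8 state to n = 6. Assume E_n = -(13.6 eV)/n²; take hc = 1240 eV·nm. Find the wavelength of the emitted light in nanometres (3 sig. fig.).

ΔE = 13.60 × (1/6² − 1/8²) = 13.60 × 0.01215 = 0.1653 eV.
λ = hc/ΔE = 1240 / 0.1653 = 7500 nm.

7500 nm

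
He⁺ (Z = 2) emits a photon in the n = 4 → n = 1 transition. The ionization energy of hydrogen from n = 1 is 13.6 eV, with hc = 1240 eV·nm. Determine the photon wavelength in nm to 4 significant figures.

For Z = 2 the level energies scale as Z², so the effective Rydberg energy is 13.6 × 4 = 54.40 eV.
ΔE = 54.40 × (1/1² − 1/4²) = 54.40 × 0.9375 = 51.00 eV.
λ = hc/ΔE = 1240 / 51.00 = 24.31 nm.

24.31 nm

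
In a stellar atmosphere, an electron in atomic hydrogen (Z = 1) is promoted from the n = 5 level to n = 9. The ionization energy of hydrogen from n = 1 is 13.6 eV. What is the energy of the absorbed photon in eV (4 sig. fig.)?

0.3761 eV

E_9 = −13.60/81 = −0.1679 eV and E_5 = −13.60/25 = −0.5440 eV.
The photon energy is |E_9 − E_5| = 0.3761 eV.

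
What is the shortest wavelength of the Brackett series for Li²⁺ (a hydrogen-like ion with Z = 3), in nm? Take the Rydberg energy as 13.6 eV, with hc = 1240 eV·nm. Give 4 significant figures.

162.1 nm

The Brackett series has lower level n_f = 4; the series limit corresponds to n_i → ∞.
ΔE_max = 13.6 × 9 / 4² = 7.650 eV.
λ_min = 1240 / 7.650 = 162.1 nm.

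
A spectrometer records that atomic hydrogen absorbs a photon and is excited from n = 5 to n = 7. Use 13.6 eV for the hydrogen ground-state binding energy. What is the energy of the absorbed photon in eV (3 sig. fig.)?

0.266 eV

E_7 = −13.60/49 = −0.2776 eV and E_5 = −13.60/25 = −0.5440 eV.
The photon energy is |E_7 − E_5| = 0.266 eV.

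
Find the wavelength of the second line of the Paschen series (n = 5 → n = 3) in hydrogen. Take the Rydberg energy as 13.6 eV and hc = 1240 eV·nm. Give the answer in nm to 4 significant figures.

The Paschen series terminates on n_f = 3; the second line has n_i = 3+2 = 5.
ΔE = 13.60 × (1/3² − 1/5²) = 0.9671 eV.
λ = 1240 / 0.9671 = 1282 nm.

1282 nm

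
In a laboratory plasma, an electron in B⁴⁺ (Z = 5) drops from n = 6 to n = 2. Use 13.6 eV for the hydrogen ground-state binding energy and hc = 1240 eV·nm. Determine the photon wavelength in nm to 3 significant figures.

For Z = 5 the level energies scale as Z², so the effective Rydberg energy is 13.6 × 25 = 340.0 eV.
ΔE = 340.0 × (1/2² − 1/6²) = 340.0 × 0.2222 = 75.56 eV.
λ = hc/ΔE = 1240 / 75.56 = 16.4 nm.

16.4 nm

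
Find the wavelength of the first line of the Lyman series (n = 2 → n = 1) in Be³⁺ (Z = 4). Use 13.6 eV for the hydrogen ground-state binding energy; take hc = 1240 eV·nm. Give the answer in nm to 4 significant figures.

The Lyman series terminates on n_f = 1; the first line has n_i = 1+1 = 2.
ΔE = 217.6 × (1/1² − 1/2²) = 163.2 eV.
λ = 1240 / 163.2 = 7.598 nm.

7.598 nm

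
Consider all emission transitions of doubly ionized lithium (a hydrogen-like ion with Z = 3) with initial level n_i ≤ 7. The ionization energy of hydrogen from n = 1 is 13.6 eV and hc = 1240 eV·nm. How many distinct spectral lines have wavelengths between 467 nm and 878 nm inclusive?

Enumerate all n_i → n_f pairs with 1 ≤ n_f < n_i ≤ 7 and compute λ = 1240 / [13.6·9·(1/n_f² − 1/n_i²)].
Lines falling in [467, 878] nm: 7→5 (517.1 nm), 6→5 (828.9 nm).

2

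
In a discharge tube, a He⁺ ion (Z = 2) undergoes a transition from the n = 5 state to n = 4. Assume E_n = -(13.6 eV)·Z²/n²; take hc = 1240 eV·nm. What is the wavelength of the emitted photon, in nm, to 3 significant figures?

For Z = 2 the level energies scale as Z², so the effective Rydberg energy is 13.6 × 4 = 54.40 eV.
ΔE = 54.40 × (1/4² − 1/5²) = 54.40 × 0.02250 = 1.224 eV.
λ = hc/ΔE = 1240 / 1.224 = 1010 nm.

1010 nm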